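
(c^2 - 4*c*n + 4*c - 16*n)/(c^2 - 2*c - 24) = (c - 4*n)/(c - 6)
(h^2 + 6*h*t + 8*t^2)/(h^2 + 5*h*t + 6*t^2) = (h + 4*t)/(h + 3*t)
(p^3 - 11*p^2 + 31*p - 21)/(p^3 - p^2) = 1 - 10/p + 21/p^2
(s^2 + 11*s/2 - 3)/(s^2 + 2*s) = (s^2 + 11*s/2 - 3)/(s*(s + 2))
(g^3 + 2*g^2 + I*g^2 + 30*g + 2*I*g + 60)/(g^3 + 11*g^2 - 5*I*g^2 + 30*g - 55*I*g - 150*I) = (g^2 + g*(2 + 6*I) + 12*I)/(g^2 + 11*g + 30)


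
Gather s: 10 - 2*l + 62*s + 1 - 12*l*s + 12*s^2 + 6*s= -2*l + 12*s^2 + s*(68 - 12*l) + 11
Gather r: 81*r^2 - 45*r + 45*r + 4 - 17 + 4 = 81*r^2 - 9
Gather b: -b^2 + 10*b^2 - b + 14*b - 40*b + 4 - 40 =9*b^2 - 27*b - 36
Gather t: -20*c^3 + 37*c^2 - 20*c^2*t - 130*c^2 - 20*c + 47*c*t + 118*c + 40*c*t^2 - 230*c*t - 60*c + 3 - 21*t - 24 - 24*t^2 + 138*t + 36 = -20*c^3 - 93*c^2 + 38*c + t^2*(40*c - 24) + t*(-20*c^2 - 183*c + 117) + 15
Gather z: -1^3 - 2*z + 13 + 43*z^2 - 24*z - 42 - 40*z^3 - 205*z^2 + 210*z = -40*z^3 - 162*z^2 + 184*z - 30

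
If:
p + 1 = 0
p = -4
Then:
No Solution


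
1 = 1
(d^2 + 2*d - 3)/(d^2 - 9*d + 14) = (d^2 + 2*d - 3)/(d^2 - 9*d + 14)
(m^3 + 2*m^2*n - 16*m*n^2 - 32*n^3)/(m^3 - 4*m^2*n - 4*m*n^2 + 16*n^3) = (m + 4*n)/(m - 2*n)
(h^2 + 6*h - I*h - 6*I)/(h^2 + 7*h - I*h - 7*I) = (h + 6)/(h + 7)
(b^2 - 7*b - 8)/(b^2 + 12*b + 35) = (b^2 - 7*b - 8)/(b^2 + 12*b + 35)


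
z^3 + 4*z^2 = z^2*(z + 4)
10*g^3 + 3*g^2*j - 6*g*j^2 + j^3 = (-5*g + j)*(-2*g + j)*(g + j)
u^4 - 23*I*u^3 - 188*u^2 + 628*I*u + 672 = (u - 8*I)*(u - 7*I)*(u - 6*I)*(u - 2*I)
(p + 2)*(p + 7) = p^2 + 9*p + 14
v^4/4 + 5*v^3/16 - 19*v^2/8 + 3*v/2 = v*(v/4 + 1)*(v - 2)*(v - 3/4)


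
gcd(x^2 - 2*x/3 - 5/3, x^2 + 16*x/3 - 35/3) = x - 5/3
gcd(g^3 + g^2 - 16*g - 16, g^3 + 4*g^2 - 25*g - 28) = g^2 - 3*g - 4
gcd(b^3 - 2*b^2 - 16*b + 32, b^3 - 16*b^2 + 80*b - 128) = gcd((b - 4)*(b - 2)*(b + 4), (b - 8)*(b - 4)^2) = b - 4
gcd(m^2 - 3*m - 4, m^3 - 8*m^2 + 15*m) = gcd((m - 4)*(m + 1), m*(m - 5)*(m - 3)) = 1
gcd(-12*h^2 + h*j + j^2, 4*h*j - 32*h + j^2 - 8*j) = 4*h + j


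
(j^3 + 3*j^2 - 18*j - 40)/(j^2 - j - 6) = (j^2 + j - 20)/(j - 3)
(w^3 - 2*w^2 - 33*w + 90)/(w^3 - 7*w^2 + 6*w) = (w^3 - 2*w^2 - 33*w + 90)/(w*(w^2 - 7*w + 6))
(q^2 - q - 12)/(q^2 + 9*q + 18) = (q - 4)/(q + 6)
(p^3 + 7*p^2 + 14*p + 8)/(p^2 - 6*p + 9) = (p^3 + 7*p^2 + 14*p + 8)/(p^2 - 6*p + 9)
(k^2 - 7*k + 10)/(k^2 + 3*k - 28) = (k^2 - 7*k + 10)/(k^2 + 3*k - 28)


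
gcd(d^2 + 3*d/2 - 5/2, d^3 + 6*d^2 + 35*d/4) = d + 5/2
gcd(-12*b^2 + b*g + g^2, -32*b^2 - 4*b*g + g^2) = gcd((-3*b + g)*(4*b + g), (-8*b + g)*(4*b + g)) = 4*b + g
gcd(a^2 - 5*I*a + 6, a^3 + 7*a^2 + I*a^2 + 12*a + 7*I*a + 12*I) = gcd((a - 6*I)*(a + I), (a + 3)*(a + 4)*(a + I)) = a + I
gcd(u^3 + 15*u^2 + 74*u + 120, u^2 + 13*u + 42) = u + 6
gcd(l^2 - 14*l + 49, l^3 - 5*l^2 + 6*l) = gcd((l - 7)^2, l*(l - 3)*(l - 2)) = 1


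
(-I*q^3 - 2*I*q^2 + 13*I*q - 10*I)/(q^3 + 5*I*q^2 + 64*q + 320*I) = I*(-q^3 - 2*q^2 + 13*q - 10)/(q^3 + 5*I*q^2 + 64*q + 320*I)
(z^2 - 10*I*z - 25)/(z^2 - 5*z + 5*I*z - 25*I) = (z^2 - 10*I*z - 25)/(z^2 + 5*z*(-1 + I) - 25*I)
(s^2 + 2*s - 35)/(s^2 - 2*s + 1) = (s^2 + 2*s - 35)/(s^2 - 2*s + 1)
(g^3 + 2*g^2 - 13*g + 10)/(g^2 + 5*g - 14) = (g^2 + 4*g - 5)/(g + 7)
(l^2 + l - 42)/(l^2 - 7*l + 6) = (l + 7)/(l - 1)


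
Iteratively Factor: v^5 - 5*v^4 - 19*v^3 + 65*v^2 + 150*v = (v)*(v^4 - 5*v^3 - 19*v^2 + 65*v + 150) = v*(v - 5)*(v^3 - 19*v - 30) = v*(v - 5)^2*(v^2 + 5*v + 6) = v*(v - 5)^2*(v + 3)*(v + 2)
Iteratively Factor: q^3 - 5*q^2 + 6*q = (q)*(q^2 - 5*q + 6) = q*(q - 3)*(q - 2)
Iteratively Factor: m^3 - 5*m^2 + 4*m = (m - 1)*(m^2 - 4*m) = m*(m - 1)*(m - 4)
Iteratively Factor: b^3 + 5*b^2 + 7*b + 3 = (b + 1)*(b^2 + 4*b + 3) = (b + 1)*(b + 3)*(b + 1)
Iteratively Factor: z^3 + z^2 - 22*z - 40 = (z + 2)*(z^2 - z - 20) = (z - 5)*(z + 2)*(z + 4)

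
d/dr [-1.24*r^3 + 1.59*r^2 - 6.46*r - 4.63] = -3.72*r^2 + 3.18*r - 6.46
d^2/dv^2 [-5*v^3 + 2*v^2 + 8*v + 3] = 4 - 30*v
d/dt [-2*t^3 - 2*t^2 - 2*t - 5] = -6*t^2 - 4*t - 2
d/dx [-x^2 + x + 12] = 1 - 2*x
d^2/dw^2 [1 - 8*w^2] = -16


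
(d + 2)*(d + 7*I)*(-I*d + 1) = -I*d^3 + 8*d^2 - 2*I*d^2 + 16*d + 7*I*d + 14*I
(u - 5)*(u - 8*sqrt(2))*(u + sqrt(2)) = u^3 - 7*sqrt(2)*u^2 - 5*u^2 - 16*u + 35*sqrt(2)*u + 80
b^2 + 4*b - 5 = (b - 1)*(b + 5)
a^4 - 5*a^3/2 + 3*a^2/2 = a^2*(a - 3/2)*(a - 1)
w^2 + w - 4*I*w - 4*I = (w + 1)*(w - 4*I)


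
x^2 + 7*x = x*(x + 7)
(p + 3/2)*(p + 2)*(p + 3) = p^3 + 13*p^2/2 + 27*p/2 + 9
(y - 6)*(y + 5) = y^2 - y - 30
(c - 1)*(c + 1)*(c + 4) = c^3 + 4*c^2 - c - 4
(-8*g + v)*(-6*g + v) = 48*g^2 - 14*g*v + v^2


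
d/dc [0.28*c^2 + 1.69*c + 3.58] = 0.56*c + 1.69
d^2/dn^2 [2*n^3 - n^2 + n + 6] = 12*n - 2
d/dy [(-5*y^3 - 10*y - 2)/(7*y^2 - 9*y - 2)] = (-35*y^4 + 90*y^3 + 100*y^2 + 28*y + 2)/(49*y^4 - 126*y^3 + 53*y^2 + 36*y + 4)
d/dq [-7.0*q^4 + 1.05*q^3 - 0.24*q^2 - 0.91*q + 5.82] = -28.0*q^3 + 3.15*q^2 - 0.48*q - 0.91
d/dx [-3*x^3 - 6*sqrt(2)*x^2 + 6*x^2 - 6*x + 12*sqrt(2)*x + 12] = -9*x^2 - 12*sqrt(2)*x + 12*x - 6 + 12*sqrt(2)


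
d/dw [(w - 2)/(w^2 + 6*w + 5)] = (w^2 + 6*w - 2*(w - 2)*(w + 3) + 5)/(w^2 + 6*w + 5)^2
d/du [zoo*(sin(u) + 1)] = zoo*cos(u)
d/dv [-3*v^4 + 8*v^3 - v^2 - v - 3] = -12*v^3 + 24*v^2 - 2*v - 1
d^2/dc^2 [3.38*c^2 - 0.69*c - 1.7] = 6.76000000000000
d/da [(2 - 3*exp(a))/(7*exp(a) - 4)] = -2*exp(a)/(7*exp(a) - 4)^2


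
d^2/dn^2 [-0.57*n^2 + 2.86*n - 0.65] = -1.14000000000000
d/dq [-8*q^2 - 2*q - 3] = -16*q - 2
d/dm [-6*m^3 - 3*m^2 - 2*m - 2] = -18*m^2 - 6*m - 2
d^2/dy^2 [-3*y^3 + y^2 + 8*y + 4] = 2 - 18*y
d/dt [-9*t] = -9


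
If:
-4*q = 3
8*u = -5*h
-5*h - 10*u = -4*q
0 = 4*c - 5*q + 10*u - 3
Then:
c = 57/16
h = 12/5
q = -3/4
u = -3/2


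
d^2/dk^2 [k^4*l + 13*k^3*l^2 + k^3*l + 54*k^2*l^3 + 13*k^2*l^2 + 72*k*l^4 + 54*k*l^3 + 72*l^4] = 2*l*(6*k^2 + 39*k*l + 3*k + 54*l^2 + 13*l)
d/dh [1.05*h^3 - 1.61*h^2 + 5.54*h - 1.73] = 3.15*h^2 - 3.22*h + 5.54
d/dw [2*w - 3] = 2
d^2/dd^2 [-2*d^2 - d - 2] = -4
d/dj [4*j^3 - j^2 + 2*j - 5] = 12*j^2 - 2*j + 2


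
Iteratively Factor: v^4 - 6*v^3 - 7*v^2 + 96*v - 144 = (v - 3)*(v^3 - 3*v^2 - 16*v + 48) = (v - 3)*(v + 4)*(v^2 - 7*v + 12) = (v - 4)*(v - 3)*(v + 4)*(v - 3)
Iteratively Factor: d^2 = (d)*(d)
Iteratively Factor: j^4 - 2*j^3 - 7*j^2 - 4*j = (j)*(j^3 - 2*j^2 - 7*j - 4) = j*(j + 1)*(j^2 - 3*j - 4) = j*(j - 4)*(j + 1)*(j + 1)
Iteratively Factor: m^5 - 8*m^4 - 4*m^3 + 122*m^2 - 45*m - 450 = (m - 5)*(m^4 - 3*m^3 - 19*m^2 + 27*m + 90) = (m - 5)*(m - 3)*(m^3 - 19*m - 30) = (m - 5)^2*(m - 3)*(m^2 + 5*m + 6) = (m - 5)^2*(m - 3)*(m + 3)*(m + 2)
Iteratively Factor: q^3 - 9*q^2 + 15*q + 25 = (q + 1)*(q^2 - 10*q + 25) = (q - 5)*(q + 1)*(q - 5)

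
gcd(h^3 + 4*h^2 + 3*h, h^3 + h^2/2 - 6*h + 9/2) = h + 3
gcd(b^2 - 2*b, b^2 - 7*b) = b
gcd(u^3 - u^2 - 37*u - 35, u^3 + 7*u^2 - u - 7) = u + 1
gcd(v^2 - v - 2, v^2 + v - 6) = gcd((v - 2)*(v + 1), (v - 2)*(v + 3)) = v - 2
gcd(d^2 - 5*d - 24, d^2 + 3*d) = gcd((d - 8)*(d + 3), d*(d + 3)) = d + 3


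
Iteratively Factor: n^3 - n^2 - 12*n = (n - 4)*(n^2 + 3*n) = n*(n - 4)*(n + 3)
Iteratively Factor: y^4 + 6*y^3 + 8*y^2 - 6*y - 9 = (y + 1)*(y^3 + 5*y^2 + 3*y - 9) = (y + 1)*(y + 3)*(y^2 + 2*y - 3) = (y - 1)*(y + 1)*(y + 3)*(y + 3)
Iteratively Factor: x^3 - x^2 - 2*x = (x + 1)*(x^2 - 2*x) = (x - 2)*(x + 1)*(x)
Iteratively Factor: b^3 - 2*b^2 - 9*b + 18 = (b - 2)*(b^2 - 9) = (b - 3)*(b - 2)*(b + 3)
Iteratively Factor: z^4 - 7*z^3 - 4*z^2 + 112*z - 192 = (z + 4)*(z^3 - 11*z^2 + 40*z - 48) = (z - 3)*(z + 4)*(z^2 - 8*z + 16) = (z - 4)*(z - 3)*(z + 4)*(z - 4)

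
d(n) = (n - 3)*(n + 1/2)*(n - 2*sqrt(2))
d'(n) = (n - 3)*(n + 1/2) + (n - 3)*(n - 2*sqrt(2)) + (n + 1/2)*(n - 2*sqrt(2))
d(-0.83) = -4.62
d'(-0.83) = 16.48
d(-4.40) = -208.61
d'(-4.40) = 110.54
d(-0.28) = 2.24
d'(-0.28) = 8.79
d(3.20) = 0.27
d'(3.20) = 2.19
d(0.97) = 5.55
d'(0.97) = -1.94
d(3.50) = 1.34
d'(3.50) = 5.02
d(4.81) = 19.05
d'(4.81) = 23.72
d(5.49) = 39.70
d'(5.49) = 37.49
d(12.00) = 1031.80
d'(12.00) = 309.69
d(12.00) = 1031.80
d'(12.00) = 309.69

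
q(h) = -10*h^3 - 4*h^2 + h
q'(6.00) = -1127.00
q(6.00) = -2298.00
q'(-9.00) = -2357.00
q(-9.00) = 6957.00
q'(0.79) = -24.04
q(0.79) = -6.64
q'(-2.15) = -120.48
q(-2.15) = 78.74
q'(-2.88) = -224.79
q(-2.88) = 202.82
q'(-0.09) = 1.48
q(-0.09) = -0.12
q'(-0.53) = -3.19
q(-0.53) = -0.16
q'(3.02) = -296.77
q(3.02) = -308.90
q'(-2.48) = -163.67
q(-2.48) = 125.45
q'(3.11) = -314.04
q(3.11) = -336.38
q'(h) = -30*h^2 - 8*h + 1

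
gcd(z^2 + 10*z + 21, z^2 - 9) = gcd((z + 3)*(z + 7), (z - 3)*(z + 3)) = z + 3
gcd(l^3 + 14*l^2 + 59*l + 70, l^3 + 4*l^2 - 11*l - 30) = l^2 + 7*l + 10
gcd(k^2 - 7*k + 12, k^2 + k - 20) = k - 4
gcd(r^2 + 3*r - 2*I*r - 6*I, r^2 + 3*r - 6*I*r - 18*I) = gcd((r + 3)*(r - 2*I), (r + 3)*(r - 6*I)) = r + 3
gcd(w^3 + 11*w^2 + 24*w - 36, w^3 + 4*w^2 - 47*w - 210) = w + 6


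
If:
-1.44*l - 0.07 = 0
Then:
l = -0.05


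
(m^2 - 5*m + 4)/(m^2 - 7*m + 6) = (m - 4)/(m - 6)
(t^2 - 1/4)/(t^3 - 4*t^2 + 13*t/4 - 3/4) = (2*t + 1)/(2*t^2 - 7*t + 3)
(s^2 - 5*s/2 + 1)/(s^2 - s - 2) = (s - 1/2)/(s + 1)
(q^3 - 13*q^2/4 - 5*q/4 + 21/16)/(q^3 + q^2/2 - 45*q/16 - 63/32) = 2*(4*q^2 - 16*q + 7)/(8*q^2 - 2*q - 21)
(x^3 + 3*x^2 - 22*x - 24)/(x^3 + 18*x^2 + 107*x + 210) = (x^2 - 3*x - 4)/(x^2 + 12*x + 35)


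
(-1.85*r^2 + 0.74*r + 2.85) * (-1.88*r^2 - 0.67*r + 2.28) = 3.478*r^4 - 0.1517*r^3 - 10.0718*r^2 - 0.2223*r + 6.498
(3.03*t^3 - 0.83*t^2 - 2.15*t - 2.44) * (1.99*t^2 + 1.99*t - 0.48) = 6.0297*t^5 + 4.378*t^4 - 7.3846*t^3 - 8.7357*t^2 - 3.8236*t + 1.1712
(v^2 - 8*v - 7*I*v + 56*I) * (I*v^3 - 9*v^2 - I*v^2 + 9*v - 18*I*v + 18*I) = I*v^5 - 2*v^4 - 9*I*v^4 + 18*v^3 + 53*I*v^3 - 142*v^2 - 405*I*v^2 + 1134*v + 360*I*v - 1008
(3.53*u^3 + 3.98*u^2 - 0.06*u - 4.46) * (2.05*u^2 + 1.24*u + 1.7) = 7.2365*u^5 + 12.5362*u^4 + 10.8132*u^3 - 2.4514*u^2 - 5.6324*u - 7.582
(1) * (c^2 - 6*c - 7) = c^2 - 6*c - 7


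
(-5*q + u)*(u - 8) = -5*q*u + 40*q + u^2 - 8*u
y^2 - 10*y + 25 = (y - 5)^2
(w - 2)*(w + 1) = w^2 - w - 2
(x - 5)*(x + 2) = x^2 - 3*x - 10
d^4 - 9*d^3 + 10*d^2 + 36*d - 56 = (d - 7)*(d - 2)^2*(d + 2)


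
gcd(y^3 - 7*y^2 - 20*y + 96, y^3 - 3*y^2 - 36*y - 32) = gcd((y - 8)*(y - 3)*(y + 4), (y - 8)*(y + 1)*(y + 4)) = y^2 - 4*y - 32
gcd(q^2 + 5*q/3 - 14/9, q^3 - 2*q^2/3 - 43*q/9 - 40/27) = 1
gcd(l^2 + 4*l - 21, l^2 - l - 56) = l + 7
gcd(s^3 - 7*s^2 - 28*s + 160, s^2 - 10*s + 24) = s - 4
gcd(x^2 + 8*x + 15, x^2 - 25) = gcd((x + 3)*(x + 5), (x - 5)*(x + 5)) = x + 5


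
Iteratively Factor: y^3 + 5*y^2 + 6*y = (y)*(y^2 + 5*y + 6) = y*(y + 3)*(y + 2)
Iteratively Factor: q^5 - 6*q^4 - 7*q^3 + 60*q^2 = (q + 3)*(q^4 - 9*q^3 + 20*q^2) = (q - 5)*(q + 3)*(q^3 - 4*q^2) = q*(q - 5)*(q + 3)*(q^2 - 4*q) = q^2*(q - 5)*(q + 3)*(q - 4)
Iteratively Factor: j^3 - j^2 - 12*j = (j)*(j^2 - j - 12) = j*(j + 3)*(j - 4)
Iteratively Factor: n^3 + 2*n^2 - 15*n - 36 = (n + 3)*(n^2 - n - 12) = (n + 3)^2*(n - 4)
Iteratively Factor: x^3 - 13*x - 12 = (x + 1)*(x^2 - x - 12) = (x + 1)*(x + 3)*(x - 4)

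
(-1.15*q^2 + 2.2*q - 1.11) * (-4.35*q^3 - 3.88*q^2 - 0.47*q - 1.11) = 5.0025*q^5 - 5.108*q^4 - 3.167*q^3 + 4.5493*q^2 - 1.9203*q + 1.2321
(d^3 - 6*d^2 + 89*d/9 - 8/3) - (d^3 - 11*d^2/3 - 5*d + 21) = -7*d^2/3 + 134*d/9 - 71/3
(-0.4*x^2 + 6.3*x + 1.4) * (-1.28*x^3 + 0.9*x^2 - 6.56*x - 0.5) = 0.512*x^5 - 8.424*x^4 + 6.502*x^3 - 39.868*x^2 - 12.334*x - 0.7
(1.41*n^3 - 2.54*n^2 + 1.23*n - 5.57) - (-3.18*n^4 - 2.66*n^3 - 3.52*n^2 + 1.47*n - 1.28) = 3.18*n^4 + 4.07*n^3 + 0.98*n^2 - 0.24*n - 4.29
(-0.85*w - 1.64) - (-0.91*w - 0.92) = 0.0600000000000001*w - 0.72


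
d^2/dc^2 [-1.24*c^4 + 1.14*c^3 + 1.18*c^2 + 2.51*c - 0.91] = -14.88*c^2 + 6.84*c + 2.36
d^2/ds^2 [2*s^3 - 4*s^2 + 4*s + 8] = 12*s - 8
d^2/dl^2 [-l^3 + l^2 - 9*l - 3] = 2 - 6*l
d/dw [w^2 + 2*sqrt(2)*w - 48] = 2*w + 2*sqrt(2)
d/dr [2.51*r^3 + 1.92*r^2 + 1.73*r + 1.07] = 7.53*r^2 + 3.84*r + 1.73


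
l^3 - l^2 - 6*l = l*(l - 3)*(l + 2)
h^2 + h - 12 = (h - 3)*(h + 4)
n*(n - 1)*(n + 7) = n^3 + 6*n^2 - 7*n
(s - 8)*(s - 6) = s^2 - 14*s + 48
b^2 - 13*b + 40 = (b - 8)*(b - 5)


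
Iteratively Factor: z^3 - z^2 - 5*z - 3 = (z - 3)*(z^2 + 2*z + 1) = (z - 3)*(z + 1)*(z + 1)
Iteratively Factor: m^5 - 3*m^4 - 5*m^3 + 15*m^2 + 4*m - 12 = (m - 1)*(m^4 - 2*m^3 - 7*m^2 + 8*m + 12) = (m - 1)*(m + 2)*(m^3 - 4*m^2 + m + 6) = (m - 3)*(m - 1)*(m + 2)*(m^2 - m - 2) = (m - 3)*(m - 1)*(m + 1)*(m + 2)*(m - 2)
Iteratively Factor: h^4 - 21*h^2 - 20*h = (h - 5)*(h^3 + 5*h^2 + 4*h) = (h - 5)*(h + 4)*(h^2 + h) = (h - 5)*(h + 1)*(h + 4)*(h)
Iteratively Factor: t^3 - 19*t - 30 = (t + 2)*(t^2 - 2*t - 15) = (t + 2)*(t + 3)*(t - 5)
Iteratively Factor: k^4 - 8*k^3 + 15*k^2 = (k)*(k^3 - 8*k^2 + 15*k) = k*(k - 3)*(k^2 - 5*k) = k*(k - 5)*(k - 3)*(k)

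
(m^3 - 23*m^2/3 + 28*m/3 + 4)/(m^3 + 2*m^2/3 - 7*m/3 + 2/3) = (3*m^3 - 23*m^2 + 28*m + 12)/(3*m^3 + 2*m^2 - 7*m + 2)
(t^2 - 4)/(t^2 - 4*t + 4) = (t + 2)/(t - 2)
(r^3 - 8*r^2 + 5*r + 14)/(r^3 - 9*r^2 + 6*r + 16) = (r - 7)/(r - 8)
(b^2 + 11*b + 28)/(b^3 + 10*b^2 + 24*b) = (b + 7)/(b*(b + 6))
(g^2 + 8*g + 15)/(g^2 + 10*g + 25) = (g + 3)/(g + 5)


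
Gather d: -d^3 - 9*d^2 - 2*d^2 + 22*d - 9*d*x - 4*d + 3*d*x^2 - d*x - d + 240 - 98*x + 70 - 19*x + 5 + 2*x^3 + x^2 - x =-d^3 - 11*d^2 + d*(3*x^2 - 10*x + 17) + 2*x^3 + x^2 - 118*x + 315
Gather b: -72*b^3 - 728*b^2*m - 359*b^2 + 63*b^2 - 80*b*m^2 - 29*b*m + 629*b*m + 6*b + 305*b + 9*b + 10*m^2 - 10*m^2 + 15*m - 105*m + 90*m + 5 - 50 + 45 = -72*b^3 + b^2*(-728*m - 296) + b*(-80*m^2 + 600*m + 320)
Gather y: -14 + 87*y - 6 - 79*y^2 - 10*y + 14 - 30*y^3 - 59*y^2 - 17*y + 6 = -30*y^3 - 138*y^2 + 60*y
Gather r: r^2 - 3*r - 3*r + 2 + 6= r^2 - 6*r + 8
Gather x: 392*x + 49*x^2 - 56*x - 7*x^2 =42*x^2 + 336*x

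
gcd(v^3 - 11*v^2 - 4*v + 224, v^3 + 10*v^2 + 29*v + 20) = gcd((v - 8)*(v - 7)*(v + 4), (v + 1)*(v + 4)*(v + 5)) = v + 4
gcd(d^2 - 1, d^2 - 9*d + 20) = 1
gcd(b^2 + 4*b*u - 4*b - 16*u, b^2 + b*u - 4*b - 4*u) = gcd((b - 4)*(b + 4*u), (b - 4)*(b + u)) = b - 4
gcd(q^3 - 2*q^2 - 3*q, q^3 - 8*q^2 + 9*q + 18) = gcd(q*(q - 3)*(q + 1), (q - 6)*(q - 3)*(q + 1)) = q^2 - 2*q - 3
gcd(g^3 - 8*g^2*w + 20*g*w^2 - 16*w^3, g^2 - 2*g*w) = -g + 2*w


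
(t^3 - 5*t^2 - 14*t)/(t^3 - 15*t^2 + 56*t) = (t + 2)/(t - 8)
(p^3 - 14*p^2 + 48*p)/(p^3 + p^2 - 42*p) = (p - 8)/(p + 7)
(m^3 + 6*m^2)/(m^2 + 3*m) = m*(m + 6)/(m + 3)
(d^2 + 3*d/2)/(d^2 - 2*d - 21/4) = 2*d/(2*d - 7)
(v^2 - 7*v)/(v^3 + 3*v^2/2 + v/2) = 2*(v - 7)/(2*v^2 + 3*v + 1)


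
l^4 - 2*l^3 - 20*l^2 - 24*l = l*(l - 6)*(l + 2)^2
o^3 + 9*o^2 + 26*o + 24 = (o + 2)*(o + 3)*(o + 4)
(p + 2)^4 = p^4 + 8*p^3 + 24*p^2 + 32*p + 16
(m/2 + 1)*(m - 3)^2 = m^3/2 - 2*m^2 - 3*m/2 + 9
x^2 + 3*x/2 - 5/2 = (x - 1)*(x + 5/2)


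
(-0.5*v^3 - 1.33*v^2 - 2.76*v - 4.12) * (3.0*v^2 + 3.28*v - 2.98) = -1.5*v^5 - 5.63*v^4 - 11.1524*v^3 - 17.4494*v^2 - 5.2888*v + 12.2776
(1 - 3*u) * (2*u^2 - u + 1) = -6*u^3 + 5*u^2 - 4*u + 1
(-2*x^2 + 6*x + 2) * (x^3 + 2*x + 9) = -2*x^5 + 6*x^4 - 2*x^3 - 6*x^2 + 58*x + 18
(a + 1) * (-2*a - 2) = -2*a^2 - 4*a - 2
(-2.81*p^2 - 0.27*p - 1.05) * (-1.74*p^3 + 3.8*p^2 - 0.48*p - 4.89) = 4.8894*p^5 - 10.2082*p^4 + 2.1498*p^3 + 9.8805*p^2 + 1.8243*p + 5.1345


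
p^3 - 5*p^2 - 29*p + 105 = (p - 7)*(p - 3)*(p + 5)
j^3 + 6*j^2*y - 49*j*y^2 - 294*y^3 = (j - 7*y)*(j + 6*y)*(j + 7*y)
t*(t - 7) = t^2 - 7*t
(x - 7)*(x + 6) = x^2 - x - 42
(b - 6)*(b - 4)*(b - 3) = b^3 - 13*b^2 + 54*b - 72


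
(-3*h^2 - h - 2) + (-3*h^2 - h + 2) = -6*h^2 - 2*h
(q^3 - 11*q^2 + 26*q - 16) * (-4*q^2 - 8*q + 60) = -4*q^5 + 36*q^4 + 44*q^3 - 804*q^2 + 1688*q - 960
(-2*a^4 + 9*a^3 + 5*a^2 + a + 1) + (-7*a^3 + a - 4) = -2*a^4 + 2*a^3 + 5*a^2 + 2*a - 3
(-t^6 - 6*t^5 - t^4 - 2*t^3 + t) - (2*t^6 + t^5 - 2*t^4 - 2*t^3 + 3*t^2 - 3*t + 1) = -3*t^6 - 7*t^5 + t^4 - 3*t^2 + 4*t - 1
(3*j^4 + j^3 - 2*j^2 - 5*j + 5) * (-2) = -6*j^4 - 2*j^3 + 4*j^2 + 10*j - 10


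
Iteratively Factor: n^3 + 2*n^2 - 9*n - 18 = (n - 3)*(n^2 + 5*n + 6) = (n - 3)*(n + 2)*(n + 3)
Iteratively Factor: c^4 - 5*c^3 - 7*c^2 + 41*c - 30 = (c + 3)*(c^3 - 8*c^2 + 17*c - 10) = (c - 5)*(c + 3)*(c^2 - 3*c + 2) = (c - 5)*(c - 1)*(c + 3)*(c - 2)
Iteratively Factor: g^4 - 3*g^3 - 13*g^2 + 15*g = (g - 5)*(g^3 + 2*g^2 - 3*g) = (g - 5)*(g - 1)*(g^2 + 3*g) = (g - 5)*(g - 1)*(g + 3)*(g)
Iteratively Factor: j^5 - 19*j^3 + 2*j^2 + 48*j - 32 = (j - 1)*(j^4 + j^3 - 18*j^2 - 16*j + 32) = (j - 1)*(j + 2)*(j^3 - j^2 - 16*j + 16) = (j - 1)^2*(j + 2)*(j^2 - 16) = (j - 4)*(j - 1)^2*(j + 2)*(j + 4)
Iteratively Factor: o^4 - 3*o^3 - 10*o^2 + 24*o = (o)*(o^3 - 3*o^2 - 10*o + 24) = o*(o - 2)*(o^2 - o - 12) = o*(o - 4)*(o - 2)*(o + 3)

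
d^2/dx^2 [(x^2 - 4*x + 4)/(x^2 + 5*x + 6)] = 2*(-9*x^3 - 6*x^2 + 132*x + 232)/(x^6 + 15*x^5 + 93*x^4 + 305*x^3 + 558*x^2 + 540*x + 216)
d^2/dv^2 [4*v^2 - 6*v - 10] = 8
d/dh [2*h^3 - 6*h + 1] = 6*h^2 - 6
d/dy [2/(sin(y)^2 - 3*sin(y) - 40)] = 2*(3 - 2*sin(y))*cos(y)/((sin(y) - 8)^2*(sin(y) + 5)^2)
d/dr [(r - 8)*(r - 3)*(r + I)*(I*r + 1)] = I*(4*r^3 - 33*r^2 + 50*r - 11)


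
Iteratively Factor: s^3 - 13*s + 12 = (s + 4)*(s^2 - 4*s + 3) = (s - 3)*(s + 4)*(s - 1)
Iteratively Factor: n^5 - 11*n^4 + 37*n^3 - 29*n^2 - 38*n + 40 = (n + 1)*(n^4 - 12*n^3 + 49*n^2 - 78*n + 40) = (n - 4)*(n + 1)*(n^3 - 8*n^2 + 17*n - 10) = (n - 4)*(n - 2)*(n + 1)*(n^2 - 6*n + 5) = (n - 5)*(n - 4)*(n - 2)*(n + 1)*(n - 1)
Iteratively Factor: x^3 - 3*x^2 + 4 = (x - 2)*(x^2 - x - 2) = (x - 2)*(x + 1)*(x - 2)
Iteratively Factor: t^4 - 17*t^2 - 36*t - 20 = (t - 5)*(t^3 + 5*t^2 + 8*t + 4) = (t - 5)*(t + 1)*(t^2 + 4*t + 4) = (t - 5)*(t + 1)*(t + 2)*(t + 2)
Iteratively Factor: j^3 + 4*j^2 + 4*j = (j + 2)*(j^2 + 2*j) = j*(j + 2)*(j + 2)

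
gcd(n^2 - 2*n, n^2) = n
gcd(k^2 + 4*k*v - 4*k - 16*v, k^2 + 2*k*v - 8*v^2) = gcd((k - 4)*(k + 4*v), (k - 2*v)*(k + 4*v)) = k + 4*v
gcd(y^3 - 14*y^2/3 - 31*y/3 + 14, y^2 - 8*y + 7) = y - 1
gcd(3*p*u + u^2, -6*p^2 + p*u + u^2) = 3*p + u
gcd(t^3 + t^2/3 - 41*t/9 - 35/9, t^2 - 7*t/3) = t - 7/3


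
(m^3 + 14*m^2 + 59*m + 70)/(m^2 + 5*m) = m + 9 + 14/m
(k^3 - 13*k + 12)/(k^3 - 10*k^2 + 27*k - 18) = (k + 4)/(k - 6)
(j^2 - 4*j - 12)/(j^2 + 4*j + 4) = (j - 6)/(j + 2)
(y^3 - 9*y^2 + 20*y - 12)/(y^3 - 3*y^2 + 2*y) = (y - 6)/y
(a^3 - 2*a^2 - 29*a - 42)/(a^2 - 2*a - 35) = (a^2 + 5*a + 6)/(a + 5)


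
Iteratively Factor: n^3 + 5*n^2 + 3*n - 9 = (n + 3)*(n^2 + 2*n - 3) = (n - 1)*(n + 3)*(n + 3)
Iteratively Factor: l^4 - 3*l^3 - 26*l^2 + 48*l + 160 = (l + 2)*(l^3 - 5*l^2 - 16*l + 80) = (l - 4)*(l + 2)*(l^2 - l - 20) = (l - 5)*(l - 4)*(l + 2)*(l + 4)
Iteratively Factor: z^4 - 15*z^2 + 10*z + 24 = (z - 3)*(z^3 + 3*z^2 - 6*z - 8) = (z - 3)*(z + 4)*(z^2 - z - 2) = (z - 3)*(z - 2)*(z + 4)*(z + 1)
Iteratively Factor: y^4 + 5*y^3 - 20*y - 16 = (y + 1)*(y^3 + 4*y^2 - 4*y - 16) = (y + 1)*(y + 2)*(y^2 + 2*y - 8) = (y + 1)*(y + 2)*(y + 4)*(y - 2)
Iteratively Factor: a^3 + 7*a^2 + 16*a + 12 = (a + 2)*(a^2 + 5*a + 6) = (a + 2)^2*(a + 3)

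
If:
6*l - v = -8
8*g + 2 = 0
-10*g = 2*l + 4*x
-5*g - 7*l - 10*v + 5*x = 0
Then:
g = -1/4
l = -605/556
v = 409/278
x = 325/278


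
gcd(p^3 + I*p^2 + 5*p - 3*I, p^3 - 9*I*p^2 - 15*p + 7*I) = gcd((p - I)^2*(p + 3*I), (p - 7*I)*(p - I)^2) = p^2 - 2*I*p - 1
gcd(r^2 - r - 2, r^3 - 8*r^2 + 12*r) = r - 2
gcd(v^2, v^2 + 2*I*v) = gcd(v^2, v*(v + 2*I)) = v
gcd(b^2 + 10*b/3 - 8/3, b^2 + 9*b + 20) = b + 4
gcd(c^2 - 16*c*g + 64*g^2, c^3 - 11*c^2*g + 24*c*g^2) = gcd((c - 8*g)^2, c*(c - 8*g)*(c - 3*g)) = c - 8*g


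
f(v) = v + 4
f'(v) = 1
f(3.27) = 7.27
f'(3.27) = 1.00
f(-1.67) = 2.33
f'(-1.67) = 1.00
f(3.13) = 7.13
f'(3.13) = 1.00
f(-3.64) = 0.36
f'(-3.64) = 1.00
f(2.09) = 6.09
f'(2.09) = 1.00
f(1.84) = 5.84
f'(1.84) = 1.00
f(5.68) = 9.68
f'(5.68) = 1.00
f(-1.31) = 2.69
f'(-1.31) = 1.00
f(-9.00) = -5.00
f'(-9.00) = 1.00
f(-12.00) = -8.00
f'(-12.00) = 1.00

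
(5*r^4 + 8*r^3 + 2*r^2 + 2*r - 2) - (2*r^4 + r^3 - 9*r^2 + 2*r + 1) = 3*r^4 + 7*r^3 + 11*r^2 - 3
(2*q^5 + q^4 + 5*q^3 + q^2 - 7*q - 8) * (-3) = -6*q^5 - 3*q^4 - 15*q^3 - 3*q^2 + 21*q + 24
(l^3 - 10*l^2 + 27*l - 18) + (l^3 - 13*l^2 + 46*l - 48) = 2*l^3 - 23*l^2 + 73*l - 66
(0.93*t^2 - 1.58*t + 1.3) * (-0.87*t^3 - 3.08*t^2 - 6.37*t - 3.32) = -0.8091*t^5 - 1.4898*t^4 - 2.1887*t^3 + 2.973*t^2 - 3.0354*t - 4.316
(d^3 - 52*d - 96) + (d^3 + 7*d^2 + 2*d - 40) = 2*d^3 + 7*d^2 - 50*d - 136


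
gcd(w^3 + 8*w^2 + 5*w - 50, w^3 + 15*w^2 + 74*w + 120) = w + 5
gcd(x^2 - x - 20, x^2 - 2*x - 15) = x - 5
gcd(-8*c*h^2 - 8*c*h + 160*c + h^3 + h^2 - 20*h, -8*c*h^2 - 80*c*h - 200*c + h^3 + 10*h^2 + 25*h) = 8*c*h + 40*c - h^2 - 5*h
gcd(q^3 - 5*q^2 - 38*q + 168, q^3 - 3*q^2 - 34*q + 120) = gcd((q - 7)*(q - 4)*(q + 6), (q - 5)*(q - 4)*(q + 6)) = q^2 + 2*q - 24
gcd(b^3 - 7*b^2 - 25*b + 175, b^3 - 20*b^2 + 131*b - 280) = b^2 - 12*b + 35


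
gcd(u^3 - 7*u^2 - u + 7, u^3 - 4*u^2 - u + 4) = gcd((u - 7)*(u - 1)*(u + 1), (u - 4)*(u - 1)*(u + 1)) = u^2 - 1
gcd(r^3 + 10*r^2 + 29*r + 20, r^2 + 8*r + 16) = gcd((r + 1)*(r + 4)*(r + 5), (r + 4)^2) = r + 4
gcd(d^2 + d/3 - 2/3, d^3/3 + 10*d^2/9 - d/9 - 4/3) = 1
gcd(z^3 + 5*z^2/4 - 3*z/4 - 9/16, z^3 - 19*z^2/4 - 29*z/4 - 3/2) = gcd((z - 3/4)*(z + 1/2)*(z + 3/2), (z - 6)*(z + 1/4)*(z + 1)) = 1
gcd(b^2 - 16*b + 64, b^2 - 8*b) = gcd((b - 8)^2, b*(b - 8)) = b - 8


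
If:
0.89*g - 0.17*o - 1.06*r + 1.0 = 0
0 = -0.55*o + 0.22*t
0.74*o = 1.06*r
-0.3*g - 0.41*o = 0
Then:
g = -0.64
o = 0.47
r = 0.33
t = 1.18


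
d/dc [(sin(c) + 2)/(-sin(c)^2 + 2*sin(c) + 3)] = (4*sin(c) - cos(c)^2)*cos(c)/((sin(c) - 3)^2*(sin(c) + 1)^2)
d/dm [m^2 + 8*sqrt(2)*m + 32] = 2*m + 8*sqrt(2)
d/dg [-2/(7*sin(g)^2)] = 4*cos(g)/(7*sin(g)^3)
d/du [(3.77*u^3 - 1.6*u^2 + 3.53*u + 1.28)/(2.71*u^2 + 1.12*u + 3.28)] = (10.2167*u^4 + 8.4448*u^3 + 25.7385*u^2 - 17.4336*u + 10.1448)/(7.3441*u^4 + 6.0704*u^3 + 19.032*u^2 + 7.3472*u + 10.7584)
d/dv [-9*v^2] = -18*v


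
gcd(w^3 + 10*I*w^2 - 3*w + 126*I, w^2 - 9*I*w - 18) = w - 3*I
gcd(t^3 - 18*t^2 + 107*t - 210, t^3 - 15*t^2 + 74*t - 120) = t^2 - 11*t + 30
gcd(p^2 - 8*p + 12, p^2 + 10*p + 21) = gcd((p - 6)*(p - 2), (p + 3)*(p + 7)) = 1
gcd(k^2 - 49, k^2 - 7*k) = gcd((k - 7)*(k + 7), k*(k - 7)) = k - 7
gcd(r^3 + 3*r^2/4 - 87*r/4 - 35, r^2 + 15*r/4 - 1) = r + 4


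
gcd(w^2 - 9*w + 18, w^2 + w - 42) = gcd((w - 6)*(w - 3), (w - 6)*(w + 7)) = w - 6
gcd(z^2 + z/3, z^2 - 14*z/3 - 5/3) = z + 1/3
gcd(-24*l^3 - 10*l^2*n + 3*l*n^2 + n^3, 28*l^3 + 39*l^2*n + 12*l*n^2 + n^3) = 4*l + n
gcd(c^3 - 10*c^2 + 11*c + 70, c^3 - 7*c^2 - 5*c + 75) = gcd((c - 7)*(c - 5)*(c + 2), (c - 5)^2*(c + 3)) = c - 5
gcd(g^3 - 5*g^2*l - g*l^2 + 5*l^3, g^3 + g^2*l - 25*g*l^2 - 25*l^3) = g^2 - 4*g*l - 5*l^2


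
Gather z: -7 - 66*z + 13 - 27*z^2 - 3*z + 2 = -27*z^2 - 69*z + 8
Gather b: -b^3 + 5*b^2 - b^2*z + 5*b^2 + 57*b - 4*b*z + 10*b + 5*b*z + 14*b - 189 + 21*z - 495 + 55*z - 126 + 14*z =-b^3 + b^2*(10 - z) + b*(z + 81) + 90*z - 810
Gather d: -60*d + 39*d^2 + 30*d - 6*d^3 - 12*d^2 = -6*d^3 + 27*d^2 - 30*d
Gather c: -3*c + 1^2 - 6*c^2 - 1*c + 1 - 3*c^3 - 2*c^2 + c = -3*c^3 - 8*c^2 - 3*c + 2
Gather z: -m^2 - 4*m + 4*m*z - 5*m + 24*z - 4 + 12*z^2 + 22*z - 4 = -m^2 - 9*m + 12*z^2 + z*(4*m + 46) - 8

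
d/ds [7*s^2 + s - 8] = 14*s + 1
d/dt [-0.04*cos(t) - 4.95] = 0.04*sin(t)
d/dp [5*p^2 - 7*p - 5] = 10*p - 7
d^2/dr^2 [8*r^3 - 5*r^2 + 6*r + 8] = 48*r - 10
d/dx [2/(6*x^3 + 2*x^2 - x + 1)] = 2*(-18*x^2 - 4*x + 1)/(6*x^3 + 2*x^2 - x + 1)^2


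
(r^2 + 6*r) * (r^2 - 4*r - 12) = r^4 + 2*r^3 - 36*r^2 - 72*r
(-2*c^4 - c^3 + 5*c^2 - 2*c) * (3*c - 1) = -6*c^5 - c^4 + 16*c^3 - 11*c^2 + 2*c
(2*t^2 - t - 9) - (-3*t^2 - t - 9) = 5*t^2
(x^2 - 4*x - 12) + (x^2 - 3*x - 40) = 2*x^2 - 7*x - 52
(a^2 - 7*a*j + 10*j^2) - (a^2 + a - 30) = -7*a*j - a + 10*j^2 + 30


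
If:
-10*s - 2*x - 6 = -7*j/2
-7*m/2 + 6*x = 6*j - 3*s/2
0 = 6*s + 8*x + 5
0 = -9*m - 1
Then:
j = -1031/4428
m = -1/9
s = -2899/4428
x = -791/5904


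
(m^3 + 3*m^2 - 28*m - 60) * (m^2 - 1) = m^5 + 3*m^4 - 29*m^3 - 63*m^2 + 28*m + 60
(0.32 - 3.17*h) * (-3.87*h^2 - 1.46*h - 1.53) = 12.2679*h^3 + 3.3898*h^2 + 4.3829*h - 0.4896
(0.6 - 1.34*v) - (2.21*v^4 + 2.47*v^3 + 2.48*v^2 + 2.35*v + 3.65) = -2.21*v^4 - 2.47*v^3 - 2.48*v^2 - 3.69*v - 3.05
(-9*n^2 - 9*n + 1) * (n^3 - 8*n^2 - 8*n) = -9*n^5 + 63*n^4 + 145*n^3 + 64*n^2 - 8*n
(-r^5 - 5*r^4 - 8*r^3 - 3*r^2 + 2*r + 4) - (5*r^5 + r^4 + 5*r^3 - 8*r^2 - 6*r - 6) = -6*r^5 - 6*r^4 - 13*r^3 + 5*r^2 + 8*r + 10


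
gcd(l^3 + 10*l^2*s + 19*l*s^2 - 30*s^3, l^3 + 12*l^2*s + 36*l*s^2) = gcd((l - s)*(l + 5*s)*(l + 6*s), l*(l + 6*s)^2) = l + 6*s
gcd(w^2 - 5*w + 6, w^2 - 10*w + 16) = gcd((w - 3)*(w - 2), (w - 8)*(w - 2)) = w - 2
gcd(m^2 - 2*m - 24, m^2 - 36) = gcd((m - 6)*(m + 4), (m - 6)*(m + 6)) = m - 6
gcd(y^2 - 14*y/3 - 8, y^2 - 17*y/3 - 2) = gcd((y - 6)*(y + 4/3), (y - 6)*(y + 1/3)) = y - 6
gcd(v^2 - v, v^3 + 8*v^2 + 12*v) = v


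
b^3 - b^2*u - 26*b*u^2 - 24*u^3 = (b - 6*u)*(b + u)*(b + 4*u)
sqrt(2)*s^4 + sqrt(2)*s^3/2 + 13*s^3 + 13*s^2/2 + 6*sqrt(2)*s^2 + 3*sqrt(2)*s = s*(s + sqrt(2)/2)*(s + 6*sqrt(2))*(sqrt(2)*s + sqrt(2)/2)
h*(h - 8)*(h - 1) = h^3 - 9*h^2 + 8*h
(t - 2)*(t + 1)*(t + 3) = t^3 + 2*t^2 - 5*t - 6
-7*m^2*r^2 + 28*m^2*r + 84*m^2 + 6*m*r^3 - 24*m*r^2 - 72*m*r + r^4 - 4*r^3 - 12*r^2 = (-m + r)*(7*m + r)*(r - 6)*(r + 2)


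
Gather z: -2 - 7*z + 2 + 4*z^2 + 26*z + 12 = 4*z^2 + 19*z + 12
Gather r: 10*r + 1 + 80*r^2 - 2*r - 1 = 80*r^2 + 8*r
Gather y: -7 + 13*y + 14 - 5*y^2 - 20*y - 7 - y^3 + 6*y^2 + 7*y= -y^3 + y^2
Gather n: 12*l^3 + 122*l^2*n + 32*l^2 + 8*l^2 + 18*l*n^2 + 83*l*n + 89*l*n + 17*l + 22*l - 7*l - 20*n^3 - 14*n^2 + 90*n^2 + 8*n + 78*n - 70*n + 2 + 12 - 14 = 12*l^3 + 40*l^2 + 32*l - 20*n^3 + n^2*(18*l + 76) + n*(122*l^2 + 172*l + 16)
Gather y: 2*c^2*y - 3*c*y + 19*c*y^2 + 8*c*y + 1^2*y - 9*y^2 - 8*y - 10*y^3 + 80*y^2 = -10*y^3 + y^2*(19*c + 71) + y*(2*c^2 + 5*c - 7)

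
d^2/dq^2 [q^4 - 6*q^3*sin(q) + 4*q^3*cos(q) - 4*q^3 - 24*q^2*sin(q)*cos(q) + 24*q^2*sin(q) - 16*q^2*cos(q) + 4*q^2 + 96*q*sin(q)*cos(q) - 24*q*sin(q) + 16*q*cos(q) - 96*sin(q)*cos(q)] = 6*q^3*sin(q) - 4*q^3*cos(q) - 48*q^2*sin(q) + 48*q^2*sin(2*q) - 20*q^2*cos(q) + 12*q^2 + 52*q*sin(q) - 192*q*sin(2*q) + 104*q*cos(q) - 96*q*cos(2*q) - 24*q + 16*sin(q) + 168*sin(2*q) - 80*cos(q) + 192*cos(2*q) + 8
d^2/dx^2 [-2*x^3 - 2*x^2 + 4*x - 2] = -12*x - 4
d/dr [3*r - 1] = 3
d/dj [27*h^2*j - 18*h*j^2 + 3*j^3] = 27*h^2 - 36*h*j + 9*j^2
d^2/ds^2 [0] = 0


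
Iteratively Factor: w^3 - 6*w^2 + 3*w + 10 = (w - 5)*(w^2 - w - 2) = (w - 5)*(w + 1)*(w - 2)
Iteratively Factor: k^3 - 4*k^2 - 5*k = (k)*(k^2 - 4*k - 5) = k*(k + 1)*(k - 5)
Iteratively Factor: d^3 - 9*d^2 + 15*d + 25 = (d - 5)*(d^2 - 4*d - 5) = (d - 5)^2*(d + 1)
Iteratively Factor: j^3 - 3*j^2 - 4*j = (j)*(j^2 - 3*j - 4) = j*(j + 1)*(j - 4)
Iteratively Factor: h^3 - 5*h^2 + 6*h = (h)*(h^2 - 5*h + 6) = h*(h - 3)*(h - 2)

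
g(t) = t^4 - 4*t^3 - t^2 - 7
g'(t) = 4*t^3 - 12*t^2 - 2*t = 2*t*(2*t^2 - 6*t - 1)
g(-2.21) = 55.15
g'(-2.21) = -97.36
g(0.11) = -7.02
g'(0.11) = -0.36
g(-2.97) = 166.78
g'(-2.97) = -204.70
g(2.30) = -32.97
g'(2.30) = -19.41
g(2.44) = -35.62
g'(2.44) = -18.22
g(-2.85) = 143.45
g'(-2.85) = -184.37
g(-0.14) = -7.01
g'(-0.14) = 0.03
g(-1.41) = 6.18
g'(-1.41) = -32.25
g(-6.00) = 2117.00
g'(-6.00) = -1284.00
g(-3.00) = 173.00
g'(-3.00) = -210.00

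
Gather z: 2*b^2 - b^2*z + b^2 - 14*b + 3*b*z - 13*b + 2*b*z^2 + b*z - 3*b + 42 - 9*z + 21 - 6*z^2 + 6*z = 3*b^2 - 30*b + z^2*(2*b - 6) + z*(-b^2 + 4*b - 3) + 63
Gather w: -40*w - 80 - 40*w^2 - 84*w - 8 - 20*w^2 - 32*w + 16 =-60*w^2 - 156*w - 72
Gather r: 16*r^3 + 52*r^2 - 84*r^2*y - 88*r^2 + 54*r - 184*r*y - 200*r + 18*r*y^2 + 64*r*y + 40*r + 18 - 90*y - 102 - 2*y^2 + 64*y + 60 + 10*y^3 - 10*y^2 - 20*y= 16*r^3 + r^2*(-84*y - 36) + r*(18*y^2 - 120*y - 106) + 10*y^3 - 12*y^2 - 46*y - 24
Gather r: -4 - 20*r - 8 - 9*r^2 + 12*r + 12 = -9*r^2 - 8*r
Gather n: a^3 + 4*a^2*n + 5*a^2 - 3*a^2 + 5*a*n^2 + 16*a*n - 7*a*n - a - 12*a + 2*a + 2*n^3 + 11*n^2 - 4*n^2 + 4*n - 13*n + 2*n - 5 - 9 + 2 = a^3 + 2*a^2 - 11*a + 2*n^3 + n^2*(5*a + 7) + n*(4*a^2 + 9*a - 7) - 12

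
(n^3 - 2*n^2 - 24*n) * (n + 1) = n^4 - n^3 - 26*n^2 - 24*n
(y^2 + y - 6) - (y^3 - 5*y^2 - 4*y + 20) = -y^3 + 6*y^2 + 5*y - 26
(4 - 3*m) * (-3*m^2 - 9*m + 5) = 9*m^3 + 15*m^2 - 51*m + 20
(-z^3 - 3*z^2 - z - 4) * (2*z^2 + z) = -2*z^5 - 7*z^4 - 5*z^3 - 9*z^2 - 4*z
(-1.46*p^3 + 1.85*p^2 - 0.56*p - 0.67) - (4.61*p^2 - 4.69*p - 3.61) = -1.46*p^3 - 2.76*p^2 + 4.13*p + 2.94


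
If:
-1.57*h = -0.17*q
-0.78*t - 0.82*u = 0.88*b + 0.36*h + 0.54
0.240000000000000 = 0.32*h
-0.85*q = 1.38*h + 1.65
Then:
No Solution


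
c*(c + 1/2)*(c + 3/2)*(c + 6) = c^4 + 8*c^3 + 51*c^2/4 + 9*c/2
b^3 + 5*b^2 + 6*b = b*(b + 2)*(b + 3)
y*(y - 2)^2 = y^3 - 4*y^2 + 4*y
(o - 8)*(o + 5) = o^2 - 3*o - 40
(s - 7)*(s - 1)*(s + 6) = s^3 - 2*s^2 - 41*s + 42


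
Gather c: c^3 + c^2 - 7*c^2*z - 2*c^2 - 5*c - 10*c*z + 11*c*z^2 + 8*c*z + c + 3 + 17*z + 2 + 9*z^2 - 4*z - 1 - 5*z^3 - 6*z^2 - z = c^3 + c^2*(-7*z - 1) + c*(11*z^2 - 2*z - 4) - 5*z^3 + 3*z^2 + 12*z + 4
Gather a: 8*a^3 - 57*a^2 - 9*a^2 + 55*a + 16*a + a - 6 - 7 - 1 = 8*a^3 - 66*a^2 + 72*a - 14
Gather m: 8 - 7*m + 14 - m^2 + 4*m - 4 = -m^2 - 3*m + 18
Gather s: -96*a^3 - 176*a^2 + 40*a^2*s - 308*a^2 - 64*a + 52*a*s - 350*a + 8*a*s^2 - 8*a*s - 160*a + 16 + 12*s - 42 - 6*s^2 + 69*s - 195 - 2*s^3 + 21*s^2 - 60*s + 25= -96*a^3 - 484*a^2 - 574*a - 2*s^3 + s^2*(8*a + 15) + s*(40*a^2 + 44*a + 21) - 196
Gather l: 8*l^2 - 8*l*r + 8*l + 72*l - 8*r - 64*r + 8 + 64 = 8*l^2 + l*(80 - 8*r) - 72*r + 72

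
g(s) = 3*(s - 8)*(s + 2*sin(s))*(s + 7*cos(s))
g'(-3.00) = -8.04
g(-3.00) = -1075.55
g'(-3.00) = -8.04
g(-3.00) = -1075.55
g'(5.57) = -233.44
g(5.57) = -337.50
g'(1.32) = 315.58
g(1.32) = -199.57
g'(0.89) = 15.12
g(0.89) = -276.09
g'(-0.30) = -411.92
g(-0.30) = 141.72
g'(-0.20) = -461.82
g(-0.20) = 97.87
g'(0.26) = -447.69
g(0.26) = -126.28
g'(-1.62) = 906.77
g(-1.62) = -205.08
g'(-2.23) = 793.64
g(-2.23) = -762.27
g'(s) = 3*(1 - 7*sin(s))*(s - 8)*(s + 2*sin(s)) + 3*(s - 8)*(s + 7*cos(s))*(2*cos(s) + 1) + 3*(s + 2*sin(s))*(s + 7*cos(s))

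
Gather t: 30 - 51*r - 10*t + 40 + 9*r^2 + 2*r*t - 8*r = 9*r^2 - 59*r + t*(2*r - 10) + 70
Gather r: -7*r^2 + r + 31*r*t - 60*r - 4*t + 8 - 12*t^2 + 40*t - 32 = -7*r^2 + r*(31*t - 59) - 12*t^2 + 36*t - 24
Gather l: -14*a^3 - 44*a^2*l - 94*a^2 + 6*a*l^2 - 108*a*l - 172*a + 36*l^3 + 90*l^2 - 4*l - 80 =-14*a^3 - 94*a^2 - 172*a + 36*l^3 + l^2*(6*a + 90) + l*(-44*a^2 - 108*a - 4) - 80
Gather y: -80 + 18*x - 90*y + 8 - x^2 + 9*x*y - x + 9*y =-x^2 + 17*x + y*(9*x - 81) - 72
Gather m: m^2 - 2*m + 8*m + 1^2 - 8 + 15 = m^2 + 6*m + 8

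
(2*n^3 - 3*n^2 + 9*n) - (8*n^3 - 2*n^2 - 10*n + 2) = -6*n^3 - n^2 + 19*n - 2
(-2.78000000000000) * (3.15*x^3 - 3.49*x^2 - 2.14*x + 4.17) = -8.757*x^3 + 9.7022*x^2 + 5.9492*x - 11.5926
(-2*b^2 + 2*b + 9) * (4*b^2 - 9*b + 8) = -8*b^4 + 26*b^3 + 2*b^2 - 65*b + 72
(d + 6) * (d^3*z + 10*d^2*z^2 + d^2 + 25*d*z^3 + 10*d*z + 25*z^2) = d^4*z + 10*d^3*z^2 + 6*d^3*z + d^3 + 25*d^2*z^3 + 60*d^2*z^2 + 10*d^2*z + 6*d^2 + 150*d*z^3 + 25*d*z^2 + 60*d*z + 150*z^2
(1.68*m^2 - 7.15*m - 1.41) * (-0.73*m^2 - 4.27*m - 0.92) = -1.2264*m^4 - 1.9541*m^3 + 30.0142*m^2 + 12.5987*m + 1.2972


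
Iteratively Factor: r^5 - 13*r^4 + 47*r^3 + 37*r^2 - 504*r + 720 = (r - 4)*(r^4 - 9*r^3 + 11*r^2 + 81*r - 180) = (r - 5)*(r - 4)*(r^3 - 4*r^2 - 9*r + 36) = (r - 5)*(r - 4)*(r + 3)*(r^2 - 7*r + 12) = (r - 5)*(r - 4)*(r - 3)*(r + 3)*(r - 4)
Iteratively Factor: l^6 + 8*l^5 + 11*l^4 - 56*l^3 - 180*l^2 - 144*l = (l + 2)*(l^5 + 6*l^4 - l^3 - 54*l^2 - 72*l) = (l + 2)^2*(l^4 + 4*l^3 - 9*l^2 - 36*l) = (l - 3)*(l + 2)^2*(l^3 + 7*l^2 + 12*l) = (l - 3)*(l + 2)^2*(l + 4)*(l^2 + 3*l) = (l - 3)*(l + 2)^2*(l + 3)*(l + 4)*(l)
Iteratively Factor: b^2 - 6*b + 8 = (b - 2)*(b - 4)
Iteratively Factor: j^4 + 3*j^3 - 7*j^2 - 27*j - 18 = (j + 2)*(j^3 + j^2 - 9*j - 9) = (j - 3)*(j + 2)*(j^2 + 4*j + 3) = (j - 3)*(j + 1)*(j + 2)*(j + 3)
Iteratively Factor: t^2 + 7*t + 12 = (t + 4)*(t + 3)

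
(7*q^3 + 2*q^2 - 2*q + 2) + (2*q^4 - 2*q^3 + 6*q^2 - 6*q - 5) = 2*q^4 + 5*q^3 + 8*q^2 - 8*q - 3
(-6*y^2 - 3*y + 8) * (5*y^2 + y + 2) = -30*y^4 - 21*y^3 + 25*y^2 + 2*y + 16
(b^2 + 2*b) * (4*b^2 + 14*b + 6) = 4*b^4 + 22*b^3 + 34*b^2 + 12*b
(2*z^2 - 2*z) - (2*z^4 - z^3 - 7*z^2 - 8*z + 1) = -2*z^4 + z^3 + 9*z^2 + 6*z - 1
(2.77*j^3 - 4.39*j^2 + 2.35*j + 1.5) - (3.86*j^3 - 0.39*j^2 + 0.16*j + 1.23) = -1.09*j^3 - 4.0*j^2 + 2.19*j + 0.27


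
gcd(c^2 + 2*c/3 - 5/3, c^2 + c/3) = 1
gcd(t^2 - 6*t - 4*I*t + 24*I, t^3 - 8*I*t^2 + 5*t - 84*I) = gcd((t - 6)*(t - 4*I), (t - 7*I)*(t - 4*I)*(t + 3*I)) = t - 4*I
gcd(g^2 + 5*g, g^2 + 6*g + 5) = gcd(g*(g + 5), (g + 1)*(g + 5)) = g + 5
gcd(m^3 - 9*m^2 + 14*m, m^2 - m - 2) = m - 2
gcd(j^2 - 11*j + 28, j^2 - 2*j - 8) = j - 4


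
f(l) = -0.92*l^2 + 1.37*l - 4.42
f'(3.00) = -4.15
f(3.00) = -8.59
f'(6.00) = -9.67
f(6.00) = -29.32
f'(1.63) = -1.63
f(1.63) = -4.63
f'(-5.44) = 11.38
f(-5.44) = -39.10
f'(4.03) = -6.05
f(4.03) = -13.84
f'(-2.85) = 6.61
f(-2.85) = -15.80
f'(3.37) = -4.83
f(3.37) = -10.25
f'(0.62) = 0.23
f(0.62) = -3.92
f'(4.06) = -6.10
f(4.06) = -14.02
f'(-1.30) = 3.76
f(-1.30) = -7.76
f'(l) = 1.37 - 1.84*l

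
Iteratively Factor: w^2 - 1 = (w + 1)*(w - 1)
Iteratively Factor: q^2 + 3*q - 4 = (q - 1)*(q + 4)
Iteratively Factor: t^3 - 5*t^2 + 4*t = (t)*(t^2 - 5*t + 4) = t*(t - 1)*(t - 4)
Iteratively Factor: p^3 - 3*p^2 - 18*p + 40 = (p - 2)*(p^2 - p - 20) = (p - 5)*(p - 2)*(p + 4)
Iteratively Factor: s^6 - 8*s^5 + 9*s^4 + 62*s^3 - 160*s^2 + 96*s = (s)*(s^5 - 8*s^4 + 9*s^3 + 62*s^2 - 160*s + 96) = s*(s - 4)*(s^4 - 4*s^3 - 7*s^2 + 34*s - 24) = s*(s - 4)*(s + 3)*(s^3 - 7*s^2 + 14*s - 8) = s*(s - 4)^2*(s + 3)*(s^2 - 3*s + 2) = s*(s - 4)^2*(s - 2)*(s + 3)*(s - 1)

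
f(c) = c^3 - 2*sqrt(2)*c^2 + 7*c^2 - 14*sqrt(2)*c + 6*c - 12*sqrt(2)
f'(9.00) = 304.29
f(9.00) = 925.74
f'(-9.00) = 154.11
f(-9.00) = -283.88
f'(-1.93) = -18.73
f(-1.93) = 18.01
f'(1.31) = 2.28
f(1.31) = -25.64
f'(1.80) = 10.94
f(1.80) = -22.46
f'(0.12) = -12.75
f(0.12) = -18.56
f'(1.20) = 0.53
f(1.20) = -25.79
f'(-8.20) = 119.51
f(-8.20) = -174.69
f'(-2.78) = -13.81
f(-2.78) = 32.15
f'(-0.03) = -14.05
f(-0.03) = -16.55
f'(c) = 3*c^2 - 4*sqrt(2)*c + 14*c - 14*sqrt(2) + 6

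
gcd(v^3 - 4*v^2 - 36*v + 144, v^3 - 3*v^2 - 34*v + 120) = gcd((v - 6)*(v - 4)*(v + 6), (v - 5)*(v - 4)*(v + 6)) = v^2 + 2*v - 24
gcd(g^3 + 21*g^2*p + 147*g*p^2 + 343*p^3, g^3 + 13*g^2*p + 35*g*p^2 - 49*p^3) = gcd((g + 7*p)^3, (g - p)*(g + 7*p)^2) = g^2 + 14*g*p + 49*p^2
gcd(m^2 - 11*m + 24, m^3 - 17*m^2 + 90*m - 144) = m^2 - 11*m + 24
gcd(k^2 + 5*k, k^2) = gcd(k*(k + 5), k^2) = k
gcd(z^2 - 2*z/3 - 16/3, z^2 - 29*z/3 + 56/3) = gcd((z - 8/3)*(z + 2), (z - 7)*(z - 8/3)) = z - 8/3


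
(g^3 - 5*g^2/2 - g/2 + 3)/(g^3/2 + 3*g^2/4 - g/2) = 2*(2*g^3 - 5*g^2 - g + 6)/(g*(2*g^2 + 3*g - 2))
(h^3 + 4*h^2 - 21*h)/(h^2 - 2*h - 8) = h*(-h^2 - 4*h + 21)/(-h^2 + 2*h + 8)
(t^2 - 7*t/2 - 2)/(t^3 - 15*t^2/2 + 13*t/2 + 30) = (2*t + 1)/(2*t^2 - 7*t - 15)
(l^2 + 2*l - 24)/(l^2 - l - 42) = (l - 4)/(l - 7)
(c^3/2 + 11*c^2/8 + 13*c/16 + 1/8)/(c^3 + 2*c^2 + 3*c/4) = (4*c^2 + 9*c + 2)/(4*c*(2*c + 3))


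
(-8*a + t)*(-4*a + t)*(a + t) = 32*a^3 + 20*a^2*t - 11*a*t^2 + t^3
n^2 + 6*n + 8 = (n + 2)*(n + 4)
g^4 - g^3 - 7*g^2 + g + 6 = (g - 3)*(g - 1)*(g + 1)*(g + 2)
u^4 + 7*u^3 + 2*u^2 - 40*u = u*(u - 2)*(u + 4)*(u + 5)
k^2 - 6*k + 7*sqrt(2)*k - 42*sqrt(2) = (k - 6)*(k + 7*sqrt(2))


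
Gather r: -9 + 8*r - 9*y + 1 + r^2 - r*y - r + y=r^2 + r*(7 - y) - 8*y - 8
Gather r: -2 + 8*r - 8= 8*r - 10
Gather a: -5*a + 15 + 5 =20 - 5*a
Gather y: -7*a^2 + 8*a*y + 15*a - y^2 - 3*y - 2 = -7*a^2 + 15*a - y^2 + y*(8*a - 3) - 2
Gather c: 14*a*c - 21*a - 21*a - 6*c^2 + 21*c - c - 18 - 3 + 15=-42*a - 6*c^2 + c*(14*a + 20) - 6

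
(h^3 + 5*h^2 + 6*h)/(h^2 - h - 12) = h*(h + 2)/(h - 4)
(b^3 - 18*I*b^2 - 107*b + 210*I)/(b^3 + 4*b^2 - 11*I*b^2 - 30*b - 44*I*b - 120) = (b - 7*I)/(b + 4)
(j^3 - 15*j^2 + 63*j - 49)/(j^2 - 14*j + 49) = j - 1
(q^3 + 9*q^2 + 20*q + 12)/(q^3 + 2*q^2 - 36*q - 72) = (q + 1)/(q - 6)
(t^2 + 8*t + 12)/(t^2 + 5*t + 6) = (t + 6)/(t + 3)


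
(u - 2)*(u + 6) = u^2 + 4*u - 12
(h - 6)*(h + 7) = h^2 + h - 42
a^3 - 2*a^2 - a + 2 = (a - 2)*(a - 1)*(a + 1)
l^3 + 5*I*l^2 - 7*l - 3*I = (l + I)^2*(l + 3*I)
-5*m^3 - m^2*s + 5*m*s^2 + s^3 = (-m + s)*(m + s)*(5*m + s)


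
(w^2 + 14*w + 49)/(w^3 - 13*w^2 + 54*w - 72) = (w^2 + 14*w + 49)/(w^3 - 13*w^2 + 54*w - 72)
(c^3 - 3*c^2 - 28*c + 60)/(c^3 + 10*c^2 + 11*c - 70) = (c - 6)/(c + 7)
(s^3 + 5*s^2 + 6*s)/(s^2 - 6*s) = (s^2 + 5*s + 6)/(s - 6)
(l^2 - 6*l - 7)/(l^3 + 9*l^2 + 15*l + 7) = (l - 7)/(l^2 + 8*l + 7)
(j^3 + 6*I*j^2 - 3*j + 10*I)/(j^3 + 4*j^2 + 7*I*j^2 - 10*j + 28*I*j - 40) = (j - I)/(j + 4)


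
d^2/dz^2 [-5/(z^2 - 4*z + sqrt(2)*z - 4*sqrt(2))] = 10*(z^2 - 4*z + sqrt(2)*z - (2*z - 4 + sqrt(2))^2 - 4*sqrt(2))/(z^2 - 4*z + sqrt(2)*z - 4*sqrt(2))^3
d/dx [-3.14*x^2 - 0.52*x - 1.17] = -6.28*x - 0.52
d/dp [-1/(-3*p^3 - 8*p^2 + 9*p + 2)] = (-9*p^2 - 16*p + 9)/(3*p^3 + 8*p^2 - 9*p - 2)^2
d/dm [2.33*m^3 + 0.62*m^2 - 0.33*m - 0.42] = 6.99*m^2 + 1.24*m - 0.33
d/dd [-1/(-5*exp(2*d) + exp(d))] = (1 - 10*exp(d))*exp(-d)/(5*exp(d) - 1)^2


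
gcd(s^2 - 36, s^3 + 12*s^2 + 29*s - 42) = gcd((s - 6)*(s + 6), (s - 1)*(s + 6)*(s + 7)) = s + 6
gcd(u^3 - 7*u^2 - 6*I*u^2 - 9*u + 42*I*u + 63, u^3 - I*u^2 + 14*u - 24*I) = u - 3*I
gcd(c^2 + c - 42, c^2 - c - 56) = c + 7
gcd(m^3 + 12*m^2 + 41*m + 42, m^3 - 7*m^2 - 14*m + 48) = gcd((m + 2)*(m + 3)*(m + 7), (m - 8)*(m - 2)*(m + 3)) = m + 3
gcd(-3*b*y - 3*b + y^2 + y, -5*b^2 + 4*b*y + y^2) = 1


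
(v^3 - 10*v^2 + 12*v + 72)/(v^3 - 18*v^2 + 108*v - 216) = (v + 2)/(v - 6)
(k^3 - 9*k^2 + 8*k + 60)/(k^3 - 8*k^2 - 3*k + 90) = (k + 2)/(k + 3)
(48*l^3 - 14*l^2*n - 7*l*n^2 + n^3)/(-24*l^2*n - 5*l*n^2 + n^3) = (-2*l + n)/n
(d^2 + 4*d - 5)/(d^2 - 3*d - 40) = (d - 1)/(d - 8)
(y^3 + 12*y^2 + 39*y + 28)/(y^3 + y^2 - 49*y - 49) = (y + 4)/(y - 7)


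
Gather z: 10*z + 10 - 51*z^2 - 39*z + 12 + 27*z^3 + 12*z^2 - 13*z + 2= 27*z^3 - 39*z^2 - 42*z + 24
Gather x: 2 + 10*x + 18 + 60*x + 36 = 70*x + 56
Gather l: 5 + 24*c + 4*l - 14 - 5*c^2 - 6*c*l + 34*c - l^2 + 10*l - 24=-5*c^2 + 58*c - l^2 + l*(14 - 6*c) - 33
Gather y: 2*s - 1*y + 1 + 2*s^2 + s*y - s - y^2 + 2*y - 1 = 2*s^2 + s - y^2 + y*(s + 1)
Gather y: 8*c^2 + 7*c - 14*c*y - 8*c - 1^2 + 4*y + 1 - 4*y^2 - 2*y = 8*c^2 - c - 4*y^2 + y*(2 - 14*c)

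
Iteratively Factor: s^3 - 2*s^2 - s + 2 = (s - 1)*(s^2 - s - 2) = (s - 2)*(s - 1)*(s + 1)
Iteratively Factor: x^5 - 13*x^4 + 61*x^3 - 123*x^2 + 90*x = (x - 5)*(x^4 - 8*x^3 + 21*x^2 - 18*x) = x*(x - 5)*(x^3 - 8*x^2 + 21*x - 18) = x*(x - 5)*(x - 3)*(x^2 - 5*x + 6) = x*(x - 5)*(x - 3)*(x - 2)*(x - 3)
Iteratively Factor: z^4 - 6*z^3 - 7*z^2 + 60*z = (z)*(z^3 - 6*z^2 - 7*z + 60) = z*(z - 5)*(z^2 - z - 12) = z*(z - 5)*(z + 3)*(z - 4)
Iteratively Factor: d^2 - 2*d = (d)*(d - 2)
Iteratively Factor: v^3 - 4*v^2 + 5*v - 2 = (v - 1)*(v^2 - 3*v + 2) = (v - 2)*(v - 1)*(v - 1)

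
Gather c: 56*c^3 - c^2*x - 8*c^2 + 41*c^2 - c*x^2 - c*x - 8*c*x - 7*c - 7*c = 56*c^3 + c^2*(33 - x) + c*(-x^2 - 9*x - 14)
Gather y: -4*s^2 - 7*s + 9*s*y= -4*s^2 + 9*s*y - 7*s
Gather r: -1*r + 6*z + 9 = -r + 6*z + 9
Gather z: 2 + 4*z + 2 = 4*z + 4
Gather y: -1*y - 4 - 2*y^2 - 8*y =-2*y^2 - 9*y - 4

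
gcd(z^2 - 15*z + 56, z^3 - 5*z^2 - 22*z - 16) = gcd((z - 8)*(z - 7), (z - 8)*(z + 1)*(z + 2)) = z - 8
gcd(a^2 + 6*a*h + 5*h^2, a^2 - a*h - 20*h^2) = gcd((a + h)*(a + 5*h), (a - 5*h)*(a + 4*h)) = 1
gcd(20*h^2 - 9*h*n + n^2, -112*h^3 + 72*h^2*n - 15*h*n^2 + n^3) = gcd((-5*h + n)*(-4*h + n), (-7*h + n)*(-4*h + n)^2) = 4*h - n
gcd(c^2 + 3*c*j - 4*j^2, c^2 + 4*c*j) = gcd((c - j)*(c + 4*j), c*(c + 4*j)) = c + 4*j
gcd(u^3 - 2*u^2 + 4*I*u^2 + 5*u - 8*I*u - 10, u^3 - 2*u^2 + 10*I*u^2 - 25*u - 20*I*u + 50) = u^2 + u*(-2 + 5*I) - 10*I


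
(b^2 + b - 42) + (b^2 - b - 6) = 2*b^2 - 48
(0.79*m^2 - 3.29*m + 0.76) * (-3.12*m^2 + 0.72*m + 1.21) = -2.4648*m^4 + 10.8336*m^3 - 3.7841*m^2 - 3.4337*m + 0.9196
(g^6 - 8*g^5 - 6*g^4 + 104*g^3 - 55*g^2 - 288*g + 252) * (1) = g^6 - 8*g^5 - 6*g^4 + 104*g^3 - 55*g^2 - 288*g + 252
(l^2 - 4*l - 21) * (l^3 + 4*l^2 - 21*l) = l^5 - 58*l^3 + 441*l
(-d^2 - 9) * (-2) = 2*d^2 + 18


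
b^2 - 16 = (b - 4)*(b + 4)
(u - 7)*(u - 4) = u^2 - 11*u + 28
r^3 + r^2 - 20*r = r*(r - 4)*(r + 5)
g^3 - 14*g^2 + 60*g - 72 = (g - 6)^2*(g - 2)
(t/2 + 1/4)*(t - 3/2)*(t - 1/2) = t^3/2 - 3*t^2/4 - t/8 + 3/16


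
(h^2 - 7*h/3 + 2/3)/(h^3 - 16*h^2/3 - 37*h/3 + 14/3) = (h - 2)/(h^2 - 5*h - 14)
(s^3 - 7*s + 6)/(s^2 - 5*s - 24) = (s^2 - 3*s + 2)/(s - 8)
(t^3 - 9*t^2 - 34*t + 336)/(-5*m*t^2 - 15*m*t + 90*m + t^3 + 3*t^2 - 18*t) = (t^2 - 15*t + 56)/(-5*m*t + 15*m + t^2 - 3*t)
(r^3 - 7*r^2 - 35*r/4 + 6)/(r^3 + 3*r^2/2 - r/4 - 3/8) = 2*(r - 8)/(2*r + 1)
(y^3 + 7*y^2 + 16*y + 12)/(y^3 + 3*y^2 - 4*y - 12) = (y + 2)/(y - 2)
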